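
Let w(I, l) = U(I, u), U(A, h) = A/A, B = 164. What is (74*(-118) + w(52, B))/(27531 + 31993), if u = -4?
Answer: -8731/59524 ≈ -0.14668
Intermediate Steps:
U(A, h) = 1
w(I, l) = 1
(74*(-118) + w(52, B))/(27531 + 31993) = (74*(-118) + 1)/(27531 + 31993) = (-8732 + 1)/59524 = -8731*1/59524 = -8731/59524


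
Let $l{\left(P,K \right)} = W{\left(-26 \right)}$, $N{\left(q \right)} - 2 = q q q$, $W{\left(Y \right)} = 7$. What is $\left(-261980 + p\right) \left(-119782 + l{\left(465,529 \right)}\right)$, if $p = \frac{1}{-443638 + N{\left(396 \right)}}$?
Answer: $\frac{77386665300985209}{2466220} \approx 3.1379 \cdot 10^{10}$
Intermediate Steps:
$N{\left(q \right)} = 2 + q^{3}$ ($N{\left(q \right)} = 2 + q q q = 2 + q^{2} q = 2 + q^{3}$)
$l{\left(P,K \right)} = 7$
$p = \frac{1}{61655500}$ ($p = \frac{1}{-443638 + \left(2 + 396^{3}\right)} = \frac{1}{-443638 + \left(2 + 62099136\right)} = \frac{1}{-443638 + 62099138} = \frac{1}{61655500} \approx 1.6219 \cdot 10^{-8}$)
$\left(-261980 + p\right) \left(-119782 + l{\left(465,529 \right)}\right) = \left(-261980 + \frac{1}{61655500}\right) \left(-119782 + 7\right) = \left(- \frac{16152507889999}{61655500}\right) \left(-119775\right) = \frac{77386665300985209}{2466220}$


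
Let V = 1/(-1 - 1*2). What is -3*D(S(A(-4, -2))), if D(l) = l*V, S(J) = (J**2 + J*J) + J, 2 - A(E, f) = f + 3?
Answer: 3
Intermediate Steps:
A(E, f) = -1 - f (A(E, f) = 2 - (f + 3) = 2 - (3 + f) = 2 + (-3 - f) = -1 - f)
S(J) = J + 2*J**2 (S(J) = (J**2 + J**2) + J = 2*J**2 + J = J + 2*J**2)
V = -1/3 (V = 1/(-1 - 2) = 1/(-3) = -1/3 ≈ -0.33333)
D(l) = -l/3 (D(l) = l*(-1/3) = -l/3)
-3*D(S(A(-4, -2))) = -(-1)*(-1 - 1*(-2))*(1 + 2*(-1 - 1*(-2))) = -(-1)*(-1 + 2)*(1 + 2*(-1 + 2)) = -(-1)*1*(1 + 2*1) = -(-1)*1*(1 + 2) = -(-1)*1*3 = -(-1)*3 = -3*(-1) = 3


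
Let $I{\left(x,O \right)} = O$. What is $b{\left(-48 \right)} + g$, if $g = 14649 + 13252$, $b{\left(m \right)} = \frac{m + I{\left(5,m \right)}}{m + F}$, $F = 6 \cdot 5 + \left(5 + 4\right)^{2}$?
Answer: $\frac{585889}{21} \approx 27899.0$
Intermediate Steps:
$F = 111$ ($F = 30 + 9^{2} = 30 + 81 = 111$)
$b{\left(m \right)} = \frac{2 m}{111 + m}$ ($b{\left(m \right)} = \frac{m + m}{m + 111} = \frac{2 m}{111 + m}$)
$g = 27901$
$b{\left(-48 \right)} + g = 2 \left(-48\right) \frac{1}{111 - 48} + 27901 = 2 \left(-48\right) \frac{1}{63} + 27901 = - \frac{32}{21} + 27901 = \frac{585889}{21}$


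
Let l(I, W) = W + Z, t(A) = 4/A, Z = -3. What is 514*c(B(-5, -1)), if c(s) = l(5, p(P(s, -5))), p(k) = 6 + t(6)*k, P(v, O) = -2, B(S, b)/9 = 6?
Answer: 2570/3 ≈ 856.67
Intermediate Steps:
B(S, b) = 54 (B(S, b) = 9*6 = 54)
p(k) = 6 + 2*k/3 (p(k) = 6 + (4/6)*k = 6 + (4*(⅙))*k = 6 + 2*k/3)
l(I, W) = -3 + W (l(I, W) = W - 3 = -3 + W)
c(s) = 5/3 (c(s) = -3 + (6 + (⅔)*(-2)) = -3 + (6 - 4/3) = -3 + 14/3 = 5/3)
514*c(B(-5, -1)) = 514*(5/3) = 2570/3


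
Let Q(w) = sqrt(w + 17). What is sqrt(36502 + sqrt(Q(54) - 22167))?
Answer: sqrt(36502 + I*sqrt(22167 - sqrt(71))) ≈ 191.06 + 0.3896*I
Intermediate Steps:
Q(w) = sqrt(17 + w)
sqrt(36502 + sqrt(Q(54) - 22167)) = sqrt(36502 + sqrt(sqrt(17 + 54) - 22167)) = sqrt(36502 + sqrt(sqrt(71) - 22167)) = sqrt(36502 + sqrt(-22167 + sqrt(71)))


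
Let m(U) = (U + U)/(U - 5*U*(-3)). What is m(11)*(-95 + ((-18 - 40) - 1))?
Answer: -77/4 ≈ -19.250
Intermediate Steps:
m(U) = ⅛ (m(U) = (2*U)/(U + 15*U) = (2*U)/((16*U)) = (2*U)*(1/(16*U)) = ⅛)
m(11)*(-95 + ((-18 - 40) - 1)) = (-95 + ((-18 - 40) - 1))/8 = (-95 + (-58 - 1))/8 = (-95 - 59)/8 = (⅛)*(-154) = -77/4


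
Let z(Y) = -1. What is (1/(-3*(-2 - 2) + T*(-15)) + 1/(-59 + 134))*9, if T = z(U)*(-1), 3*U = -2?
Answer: -72/25 ≈ -2.8800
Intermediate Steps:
U = -⅔ (U = (⅓)*(-2) = -⅔ ≈ -0.66667)
T = 1 (T = -1*(-1) = 1)
(1/(-3*(-2 - 2) + T*(-15)) + 1/(-59 + 134))*9 = (1/(-3*(-2 - 2) + 1*(-15)) + 1/(-59 + 134))*9 = (1/(-3*(-4) - 15) + 1/75)*9 = (1/(12 - 15) + 1/75)*9 = (1/(-3) + 1/75)*9 = (-⅓ + 1/75)*9 = -8/25*9 = -72/25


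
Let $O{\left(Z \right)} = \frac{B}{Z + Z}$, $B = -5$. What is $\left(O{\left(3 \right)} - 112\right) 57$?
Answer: $- \frac{12863}{2} \approx -6431.5$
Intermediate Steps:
$O{\left(Z \right)} = - \frac{5}{2 Z}$ ($O{\left(Z \right)} = \frac{1}{Z + Z} \left(-5\right) = \frac{1}{2 Z} \left(-5\right) = - \frac{5}{2 Z}$)
$\left(O{\left(3 \right)} - 112\right) 57 = \left(- \frac{5}{2 \cdot 3} - 112\right) 57 = \left(\left(- \frac{5}{2}\right) \frac{1}{3} - 112\right) 57 = \left(- \frac{5}{6} - 112\right) 57 = \left(- \frac{677}{6}\right) 57 = - \frac{12863}{2}$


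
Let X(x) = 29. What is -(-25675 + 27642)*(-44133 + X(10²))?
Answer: 86752568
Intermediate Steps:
-(-25675 + 27642)*(-44133 + X(10²)) = -(-25675 + 27642)*(-44133 + 29) = -1967*(-44104) = -1*(-86752568) = 86752568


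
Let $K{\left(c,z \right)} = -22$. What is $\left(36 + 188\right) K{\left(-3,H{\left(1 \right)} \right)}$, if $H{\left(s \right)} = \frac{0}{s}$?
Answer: $-4928$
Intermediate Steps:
$H{\left(s \right)} = 0$
$\left(36 + 188\right) K{\left(-3,H{\left(1 \right)} \right)} = \left(36 + 188\right) \left(-22\right) = 224 \left(-22\right) = -4928$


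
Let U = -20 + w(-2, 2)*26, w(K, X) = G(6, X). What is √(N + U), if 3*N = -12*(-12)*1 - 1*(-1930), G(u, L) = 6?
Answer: √7446/3 ≈ 28.763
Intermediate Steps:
w(K, X) = 6
N = 2074/3 (N = (-12*(-12)*1 - 1*(-1930))/3 = (144*1 + 1930)/3 = (144 + 1930)/3 = (⅓)*2074 = 2074/3 ≈ 691.33)
U = 136 (U = -20 + 6*26 = -20 + 156 = 136)
√(N + U) = √(2074/3 + 136) = √(2482/3) = √7446/3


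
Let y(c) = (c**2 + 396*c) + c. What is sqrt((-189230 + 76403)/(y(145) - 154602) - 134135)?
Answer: I*sqrt(193749966337379)/38006 ≈ 366.24*I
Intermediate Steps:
y(c) = c**2 + 397*c
sqrt((-189230 + 76403)/(y(145) - 154602) - 134135) = sqrt((-189230 + 76403)/(145*(397 + 145) - 154602) - 134135) = sqrt(-112827/(145*542 - 154602) - 134135) = sqrt(-112827/(78590 - 154602) - 134135) = sqrt(-112827/(-76012) - 134135) = sqrt(-112827*(-1/76012) - 134135) = sqrt(112827/76012 - 134135) = sqrt(-10195756793/76012) = I*sqrt(193749966337379)/38006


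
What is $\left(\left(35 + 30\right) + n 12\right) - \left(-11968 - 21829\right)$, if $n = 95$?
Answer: $35002$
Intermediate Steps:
$\left(\left(35 + 30\right) + n 12\right) - \left(-11968 - 21829\right) = \left(\left(35 + 30\right) + 95 \cdot 12\right) - \left(-11968 - 21829\right) = \left(65 + 1140\right) - \left(-11968 - 21829\right) = 1205 - -33797 = 1205 + 33797 = 35002$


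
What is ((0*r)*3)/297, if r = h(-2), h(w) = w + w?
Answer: 0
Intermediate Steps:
h(w) = 2*w
r = -4 (r = 2*(-2) = -4)
((0*r)*3)/297 = ((0*(-4))*3)/297 = (0*3)*(1/297) = 0*(1/297) = 0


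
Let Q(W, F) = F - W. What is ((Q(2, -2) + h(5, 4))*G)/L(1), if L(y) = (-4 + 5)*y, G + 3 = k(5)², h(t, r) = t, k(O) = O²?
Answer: 622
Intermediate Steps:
G = 622 (G = -3 + (5²)² = -3 + 25² = -3 + 625 = 622)
L(y) = y (L(y) = 1*y = y)
((Q(2, -2) + h(5, 4))*G)/L(1) = (((-2 - 1*2) + 5)*622)/1 = 1*(((-2 - 2) + 5)*622) = 1*((-4 + 5)*622) = 1*(1*622) = 1*622 = 622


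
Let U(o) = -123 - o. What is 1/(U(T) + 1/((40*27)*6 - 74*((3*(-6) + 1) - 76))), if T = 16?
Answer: -13362/1857317 ≈ -0.0071943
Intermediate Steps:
1/(U(T) + 1/((40*27)*6 - 74*((3*(-6) + 1) - 76))) = 1/((-123 - 1*16) + 1/((40*27)*6 - 74*((3*(-6) + 1) - 76))) = 1/((-123 - 16) + 1/(1080*6 - 74*((-18 + 1) - 76))) = 1/(-139 + 1/(6480 - 74*(-17 - 76))) = 1/(-139 + 1/(6480 - 74*(-93))) = 1/(-139 + 1/(6480 + 6882)) = 1/(-139 + 1/13362) = 1/(-1857317/13362) = -13362/1857317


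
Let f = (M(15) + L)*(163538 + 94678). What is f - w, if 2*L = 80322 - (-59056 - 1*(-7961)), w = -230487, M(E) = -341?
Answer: 16879164867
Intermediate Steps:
L = 131417/2 (L = (80322 - (-59056 - 1*(-7961)))/2 = (80322 - (-59056 + 7961))/2 = (80322 - 1*(-51095))/2 = (80322 + 51095)/2 = (1/2)*131417 = 131417/2 ≈ 65709.)
f = 16878934380 (f = (-341 + 131417/2)*(163538 + 94678) = (130735/2)*258216 = 16878934380)
f - w = 16878934380 - 1*(-230487) = 16878934380 + 230487 = 16879164867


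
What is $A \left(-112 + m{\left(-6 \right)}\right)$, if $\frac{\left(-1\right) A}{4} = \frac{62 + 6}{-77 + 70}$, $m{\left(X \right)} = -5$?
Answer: $- \frac{31824}{7} \approx -4546.3$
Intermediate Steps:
$A = \frac{272}{7}$ ($A = - 4 \frac{62 + 6}{-77 + 70} = - 4 \frac{68}{-7} = - 4 \cdot 68 \left(- \frac{1}{7}\right) = \left(-4\right) \left(- \frac{68}{7}\right) = \frac{272}{7} \approx 38.857$)
$A \left(-112 + m{\left(-6 \right)}\right) = \frac{272 \left(-112 - 5\right)}{7} = \frac{272}{7} \left(-117\right) = - \frac{31824}{7}$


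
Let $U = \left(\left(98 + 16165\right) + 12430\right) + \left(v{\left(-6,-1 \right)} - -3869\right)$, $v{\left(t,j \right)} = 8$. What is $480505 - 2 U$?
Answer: $415365$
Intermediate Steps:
$U = 32570$ ($U = \left(\left(98 + 16165\right) + 12430\right) + \left(8 - -3869\right) = \left(16263 + 12430\right) + \left(8 + 3869\right) = 28693 + 3877 = 32570$)
$480505 - 2 U = 480505 - 2 \cdot 32570 = 480505 - 65140 = 415365$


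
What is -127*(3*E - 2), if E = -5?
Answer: 2159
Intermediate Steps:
-127*(3*E - 2) = -127*(3*(-5) - 2) = -127*(-15 - 2) = -127*(-17) = 2159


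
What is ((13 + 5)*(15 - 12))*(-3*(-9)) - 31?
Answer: 1427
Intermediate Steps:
((13 + 5)*(15 - 12))*(-3*(-9)) - 31 = (18*3)*27 - 31 = 54*27 - 31 = 1458 - 31 = 1427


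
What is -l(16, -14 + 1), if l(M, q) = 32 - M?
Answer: -16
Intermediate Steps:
-l(16, -14 + 1) = -(32 - 1*16) = -(32 - 16) = -1*16 = -16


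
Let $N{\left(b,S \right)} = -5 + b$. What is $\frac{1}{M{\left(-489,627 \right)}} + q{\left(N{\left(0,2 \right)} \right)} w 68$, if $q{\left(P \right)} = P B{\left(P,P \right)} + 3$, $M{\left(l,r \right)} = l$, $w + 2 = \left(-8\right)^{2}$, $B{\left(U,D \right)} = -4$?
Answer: $\frac{47417351}{489} \approx 96968.0$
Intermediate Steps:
$w = 62$ ($w = -2 + \left(-8\right)^{2} = -2 + 64 = 62$)
$q{\left(P \right)} = 3 - 4 P$ ($q{\left(P \right)} = P \left(-4\right) + 3 = - 4 P + 3 = 3 - 4 P$)
$\frac{1}{M{\left(-489,627 \right)}} + q{\left(N{\left(0,2 \right)} \right)} w 68 = \frac{1}{-489} + \left(3 - 4 \left(-5 + 0\right)\right) 62 \cdot 68 = - \frac{1}{489} + \left(3 - -20\right) 62 \cdot 68 = - \frac{1}{489} + \left(3 + 20\right) 62 \cdot 68 = - \frac{1}{489} + 23 \cdot 62 \cdot 68 = - \frac{1}{489} + 1426 \cdot 68 = - \frac{1}{489} + 96968 = \frac{47417351}{489}$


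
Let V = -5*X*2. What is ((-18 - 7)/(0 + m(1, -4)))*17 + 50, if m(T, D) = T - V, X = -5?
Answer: 2875/49 ≈ 58.673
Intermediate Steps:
V = 50 (V = -5*(-5)*2 = 25*2 = 50)
m(T, D) = -50 + T (m(T, D) = T - 1*50 = T - 50 = -50 + T)
((-18 - 7)/(0 + m(1, -4)))*17 + 50 = ((-18 - 7)/(0 + (-50 + 1)))*17 + 50 = -25/(0 - 49)*17 + 50 = -25/(-49)*17 + 50 = -25*(-1/49)*17 + 50 = (25/49)*17 + 50 = 425/49 + 50 = 2875/49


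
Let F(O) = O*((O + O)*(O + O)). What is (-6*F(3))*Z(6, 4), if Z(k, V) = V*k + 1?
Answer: -16200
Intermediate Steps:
F(O) = 4*O**3 (F(O) = O*((2*O)*(2*O)) = O*(4*O**2) = 4*O**3)
Z(k, V) = 1 + V*k
(-6*F(3))*Z(6, 4) = (-24*3**3)*(1 + 4*6) = (-24*27)*(1 + 24) = -6*108*25 = -648*25 = -16200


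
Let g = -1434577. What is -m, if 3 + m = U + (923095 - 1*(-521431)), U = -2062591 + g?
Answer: 2052645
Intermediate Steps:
U = -3497168 (U = -2062591 - 1434577 = -3497168)
m = -2052645 (m = -3 + (-3497168 + (923095 - 1*(-521431))) = -3 + (-3497168 + (923095 + 521431)) = -3 + (-3497168 + 1444526) = -3 - 2052642 = -2052645)
-m = -1*(-2052645) = 2052645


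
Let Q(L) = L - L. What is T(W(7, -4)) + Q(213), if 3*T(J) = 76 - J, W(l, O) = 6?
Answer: 70/3 ≈ 23.333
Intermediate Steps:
Q(L) = 0
T(J) = 76/3 - J/3 (T(J) = (76 - J)/3 = 76/3 - J/3)
T(W(7, -4)) + Q(213) = (76/3 - ⅓*6) + 0 = (76/3 - 2) + 0 = 70/3 + 0 = 70/3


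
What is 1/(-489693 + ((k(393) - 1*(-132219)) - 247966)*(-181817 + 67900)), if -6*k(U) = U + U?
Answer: 1/13199984433 ≈ 7.5758e-11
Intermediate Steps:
k(U) = -U/3 (k(U) = -(U + U)/6 = -U/3)
1/(-489693 + ((k(393) - 1*(-132219)) - 247966)*(-181817 + 67900)) = 1/(-489693 + ((-⅓*393 - 1*(-132219)) - 247966)*(-181817 + 67900)) = 1/(-489693 + ((-131 + 132219) - 247966)*(-113917)) = 1/(-489693 + (132088 - 247966)*(-113917)) = 1/(-489693 - 115878*(-113917)) = 1/(-489693 + 13200474126) = 1/13199984433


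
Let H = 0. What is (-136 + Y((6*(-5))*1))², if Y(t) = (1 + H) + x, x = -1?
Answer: 18496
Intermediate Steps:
Y(t) = 0 (Y(t) = (1 + 0) - 1 = 1 - 1 = 0)
(-136 + Y((6*(-5))*1))² = (-136 + 0)² = (-136)² = 18496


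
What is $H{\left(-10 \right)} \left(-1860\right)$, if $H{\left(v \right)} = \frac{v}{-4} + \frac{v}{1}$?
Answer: $13950$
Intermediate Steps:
$H{\left(v \right)} = \frac{3 v}{4}$ ($H{\left(v \right)} = v \left(- \frac{1}{4}\right) + v 1 = - \frac{v}{4} + v = \frac{3 v}{4}$)
$H{\left(-10 \right)} \left(-1860\right) = \frac{3}{4} \left(-10\right) \left(-1860\right) = \left(- \frac{15}{2}\right) \left(-1860\right) = 13950$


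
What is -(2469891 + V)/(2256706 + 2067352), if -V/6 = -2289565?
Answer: -16207281/4324058 ≈ -3.7482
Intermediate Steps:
V = 13737390 (V = -6*(-2289565) = 13737390)
-(2469891 + V)/(2256706 + 2067352) = -(2469891 + 13737390)/(2256706 + 2067352) = -16207281/4324058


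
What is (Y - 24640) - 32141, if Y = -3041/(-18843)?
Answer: -1069921342/18843 ≈ -56781.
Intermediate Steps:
Y = 3041/18843 (Y = -3041*(-1/18843) = 3041/18843 ≈ 0.16139)
(Y - 24640) - 32141 = (3041/18843 - 24640) - 32141 = -464288479/18843 - 32141 = -1069921342/18843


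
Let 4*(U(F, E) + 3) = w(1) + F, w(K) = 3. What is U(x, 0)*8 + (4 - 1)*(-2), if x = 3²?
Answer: -6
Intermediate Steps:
x = 9
U(F, E) = -9/4 + F/4 (U(F, E) = -3 + (3 + F)/4 = -3 + (¾ + F/4) = -9/4 + F/4)
U(x, 0)*8 + (4 - 1)*(-2) = (-9/4 + (¼)*9)*8 + (4 - 1)*(-2) = (-9/4 + 9/4)*8 + 3*(-2) = 0*8 - 6 = 0 - 6 = -6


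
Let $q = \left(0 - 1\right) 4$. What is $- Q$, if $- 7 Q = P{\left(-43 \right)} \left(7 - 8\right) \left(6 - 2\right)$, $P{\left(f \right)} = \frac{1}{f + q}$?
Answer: $\frac{4}{329} \approx 0.012158$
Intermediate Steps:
$q = -4$ ($q = \left(-1\right) 4 = -4$)
$P{\left(f \right)} = \frac{1}{-4 + f}$ ($P{\left(f \right)} = \frac{1}{f - 4} = \frac{1}{-4 + f}$)
$Q = - \frac{4}{329}$ ($Q = - \frac{\frac{1}{-4 - 43} \left(7 - 8\right) \left(6 - 2\right)}{7} = - \frac{\frac{1}{-47} \left(\left(-1\right) 4\right)}{7} = - \frac{\left(- \frac{1}{47}\right) \left(-4\right)}{7} = \left(- \frac{1}{7}\right) \frac{4}{47} = - \frac{4}{329} \approx -0.012158$)
$- Q = \left(-1\right) \left(- \frac{4}{329}\right) = \frac{4}{329}$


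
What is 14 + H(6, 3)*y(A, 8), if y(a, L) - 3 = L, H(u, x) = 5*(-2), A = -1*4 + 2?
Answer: -96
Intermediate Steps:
A = -2 (A = -4 + 2 = -2)
H(u, x) = -10
y(a, L) = 3 + L
14 + H(6, 3)*y(A, 8) = 14 - 10*(3 + 8) = 14 - 10*11 = 14 - 110 = -96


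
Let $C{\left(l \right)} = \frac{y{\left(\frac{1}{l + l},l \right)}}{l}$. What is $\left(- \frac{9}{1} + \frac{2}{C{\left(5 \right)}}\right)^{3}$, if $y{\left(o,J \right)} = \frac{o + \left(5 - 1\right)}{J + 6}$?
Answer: $\frac{390617891}{68921} \approx 5667.6$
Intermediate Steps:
$y{\left(o,J \right)} = \frac{4 + o}{6 + J}$ ($y{\left(o,J \right)} = \frac{o + \left(5 - 1\right)}{6 + J} = \frac{o + 4}{6 + J} = \frac{4 + o}{6 + J}$)
$C{\left(l \right)} = \frac{4 + \frac{1}{2 l}}{l \left(6 + l\right)}$ ($C{\left(l \right)} = \frac{\frac{1}{6 + l} \left(4 + \frac{1}{l + l}\right)}{l} = \frac{\frac{1}{6 + l} \left(4 + \frac{1}{2 l}\right)}{l} = \frac{4 + \frac{1}{2 l}}{l \left(6 + l\right)}$)
$\left(- \frac{9}{1} + \frac{2}{C{\left(5 \right)}}\right)^{3} = \left(- \frac{9}{1} + \frac{2}{\frac{1}{2} \cdot \frac{1}{25} \frac{1}{6 + 5} \left(1 + 8 \cdot 5\right)}\right)^{3} = \left(\left(-9\right) 1 + \frac{2}{\frac{1}{2} \cdot \frac{1}{25} \cdot \frac{1}{11} \left(1 + 40\right)}\right)^{3} = \left(-9 + \frac{2}{\frac{1}{2} \cdot \frac{1}{25} \cdot \frac{1}{11} \cdot 41}\right)^{3} = \left(-9 + \frac{2}{\frac{41}{550}}\right)^{3} = \left(-9 + 2 \cdot \frac{550}{41}\right)^{3} = \left(-9 + \frac{1100}{41}\right)^{3} = \left(\frac{731}{41}\right)^{3} = \frac{390617891}{68921}$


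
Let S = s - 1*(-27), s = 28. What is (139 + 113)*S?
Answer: 13860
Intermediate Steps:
S = 55 (S = 28 - 1*(-27) = 28 + 27 = 55)
(139 + 113)*S = (139 + 113)*55 = 252*55 = 13860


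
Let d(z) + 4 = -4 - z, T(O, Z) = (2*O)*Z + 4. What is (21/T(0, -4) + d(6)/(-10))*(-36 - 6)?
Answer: -2793/10 ≈ -279.30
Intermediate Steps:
T(O, Z) = 4 + 2*O*Z (T(O, Z) = 2*O*Z + 4 = 4 + 2*O*Z)
d(z) = -8 - z (d(z) = -4 + (-4 - z) = -8 - z)
(21/T(0, -4) + d(6)/(-10))*(-36 - 6) = (21/(4 + 2*0*(-4)) + (-8 - 1*6)/(-10))*(-36 - 6) = (21/(4 + 0) + (-8 - 6)*(-⅒))*(-42) = (21/4 - 14*(-⅒))*(-42) = (21*(¼) + 7/5)*(-42) = (21/4 + 7/5)*(-42) = (133/20)*(-42) = -2793/10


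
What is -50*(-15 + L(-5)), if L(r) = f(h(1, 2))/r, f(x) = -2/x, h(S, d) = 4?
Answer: 745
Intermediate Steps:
L(r) = -1/(2*r) (L(r) = (-2/4)/r = (-2*¼)/r = -1/(2*r))
-50*(-15 + L(-5)) = -50*(-15 - ½/(-5)) = -50*(-15 - ½*(-⅕)) = -50*(-15 + ⅒) = -50*(-149/10) = 745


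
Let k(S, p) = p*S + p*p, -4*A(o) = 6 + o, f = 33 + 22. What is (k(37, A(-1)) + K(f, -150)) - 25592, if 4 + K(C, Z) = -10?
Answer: -410411/16 ≈ -25651.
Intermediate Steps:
f = 55
K(C, Z) = -14 (K(C, Z) = -4 - 10 = -14)
A(o) = -3/2 - o/4 (A(o) = -(6 + o)/4 = -3/2 - o/4)
k(S, p) = p**2 + S*p (k(S, p) = S*p + p**2 = p**2 + S*p)
(k(37, A(-1)) + K(f, -150)) - 25592 = ((-3/2 - 1/4*(-1))*(37 + (-3/2 - 1/4*(-1))) - 14) - 25592 = ((-3/2 + 1/4)*(37 + (-3/2 + 1/4)) - 14) - 25592 = (-5*(37 - 5/4)/4 - 14) - 25592 = (-5/4*143/4 - 14) - 25592 = (-715/16 - 14) - 25592 = -939/16 - 25592 = -410411/16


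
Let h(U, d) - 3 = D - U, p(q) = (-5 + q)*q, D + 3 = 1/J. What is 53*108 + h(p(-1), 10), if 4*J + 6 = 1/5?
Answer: 165802/29 ≈ 5717.3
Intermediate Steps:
J = -29/20 (J = -3/2 + (1/5)/4 = -3/2 + (1*(1/5))/4 = -3/2 + (1/4)*(1/5) = -3/2 + 1/20 = -29/20 ≈ -1.4500)
D = -107/29 (D = -3 + 1/(-29/20) = -3 - 20/29 = -107/29 ≈ -3.6897)
p(q) = q*(-5 + q)
h(U, d) = -20/29 - U (h(U, d) = 3 + (-107/29 - U) = -20/29 - U)
53*108 + h(p(-1), 10) = 53*108 + (-20/29 - (-1)*(-5 - 1)) = 5724 + (-20/29 - (-1)*(-6)) = 5724 + (-20/29 - 1*6) = 5724 + (-20/29 - 6) = 5724 - 194/29 = 165802/29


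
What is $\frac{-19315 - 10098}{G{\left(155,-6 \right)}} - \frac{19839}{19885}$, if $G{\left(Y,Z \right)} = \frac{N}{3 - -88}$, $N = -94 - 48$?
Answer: $\frac{53221035817}{2823670} \approx 18848.0$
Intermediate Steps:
$N = -142$
$G{\left(Y,Z \right)} = - \frac{142}{91}$ ($G{\left(Y,Z \right)} = - \frac{142}{3 - -88} = - \frac{142}{3 + 88} = - \frac{142}{91}$)
$\frac{-19315 - 10098}{G{\left(155,-6 \right)}} - \frac{19839}{19885} = \frac{-19315 - 10098}{- \frac{142}{91}} - \frac{19839}{19885} = \left(-19315 - 10098\right) \left(- \frac{91}{142}\right) - \frac{19839}{19885} = \left(-29413\right) \left(- \frac{91}{142}\right) - \frac{19839}{19885} = \frac{2676583}{142} - \frac{19839}{19885} = \frac{53221035817}{2823670}$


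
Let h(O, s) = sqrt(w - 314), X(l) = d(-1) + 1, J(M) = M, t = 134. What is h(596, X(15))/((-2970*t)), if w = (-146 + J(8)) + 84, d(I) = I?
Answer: -I*sqrt(23)/99495 ≈ -4.8202e-5*I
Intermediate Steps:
w = -54 (w = (-146 + 8) + 84 = -138 + 84 = -54)
X(l) = 0 (X(l) = -1 + 1 = 0)
h(O, s) = 4*I*sqrt(23) (h(O, s) = sqrt(-54 - 314) = sqrt(-368) = 4*I*sqrt(23))
h(596, X(15))/((-2970*t)) = (4*I*sqrt(23))/((-2970*134)) = (4*I*sqrt(23))/(-397980) = (4*I*sqrt(23))*(-1/397980) = -I*sqrt(23)/99495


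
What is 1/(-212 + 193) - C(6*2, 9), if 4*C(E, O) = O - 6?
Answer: -61/76 ≈ -0.80263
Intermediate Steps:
C(E, O) = -3/2 + O/4 (C(E, O) = (O - 6)/4 = (-6 + O)/4 = -3/2 + O/4)
1/(-212 + 193) - C(6*2, 9) = 1/(-212 + 193) - (-3/2 + (1/4)*9) = 1/(-19) - (-3/2 + 9/4) = -1/19 - 1*3/4 = -1/19 - 3/4 = -61/76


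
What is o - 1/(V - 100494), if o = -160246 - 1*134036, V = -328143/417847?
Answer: -12357326287882355/41991444561 ≈ -2.9428e+5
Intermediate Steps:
V = -328143/417847 (V = -328143*1/417847 = -328143/417847 ≈ -0.78532)
o = -294282 (o = -160246 - 134036 = -294282)
o - 1/(V - 100494) = -294282 - 1/(-328143/417847 - 100494) = -294282 - 1/(-41991444561/417847) = -294282 - 1*(-417847/41991444561) = -294282 + 417847/41991444561 = -12357326287882355/41991444561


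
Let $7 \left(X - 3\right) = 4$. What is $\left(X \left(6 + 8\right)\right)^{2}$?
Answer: $2500$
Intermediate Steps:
$X = \frac{25}{7}$ ($X = 3 + \frac{1}{7} \cdot 4 = 3 + \frac{4}{7} = \frac{25}{7} \approx 3.5714$)
$\left(X \left(6 + 8\right)\right)^{2} = \left(\frac{25 \left(6 + 8\right)}{7}\right)^{2} = \left(\frac{25}{7} \cdot 14\right)^{2} = 50^{2} = 2500$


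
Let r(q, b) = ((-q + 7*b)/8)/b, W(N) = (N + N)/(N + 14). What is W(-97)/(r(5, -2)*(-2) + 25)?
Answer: 1552/15023 ≈ 0.10331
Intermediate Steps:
W(N) = 2*N/(14 + N) (W(N) = (2*N)/(14 + N) = 2*N/(14 + N))
r(q, b) = (-q/8 + 7*b/8)/b (r(q, b) = ((-q + 7*b)*(⅛))/b = (-q/8 + 7*b/8)/b)
W(-97)/(r(5, -2)*(-2) + 25) = (2*(-97)/(14 - 97))/(((⅛)*(-1*5 + 7*(-2))/(-2))*(-2) + 25) = (2*(-97)/(-83))/(((⅛)*(-½)*(-5 - 14))*(-2) + 25) = (2*(-97)*(-1/83))/(((⅛)*(-½)*(-19))*(-2) + 25) = 194/(83*((19/16)*(-2) + 25)) = 194/(83*(-19/8 + 25)) = 194/(83*(181/8)) = (194/83)*(8/181) = 1552/15023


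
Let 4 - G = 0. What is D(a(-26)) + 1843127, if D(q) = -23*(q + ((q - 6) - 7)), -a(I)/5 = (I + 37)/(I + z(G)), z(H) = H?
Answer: 1843311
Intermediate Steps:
G = 4 (G = 4 - 1*0 = 4 + 0 = 4)
a(I) = -5*(37 + I)/(4 + I) (a(I) = -5*(I + 37)/(I + 4) = -5*(37 + I)/(4 + I))
D(q) = 299 - 46*q (D(q) = -23*(q + ((-6 + q) - 7)) = -23*(q + (-13 + q)) = -23*(-13 + 2*q) = 299 - 46*q)
D(a(-26)) + 1843127 = (299 - 230*(-37 - 1*(-26))/(4 - 26)) + 1843127 = (299 - 230*(-37 + 26)/(-22)) + 1843127 = (299 - 230*(-1)*(-11)/22) + 1843127 = (299 - 46*5/2) + 1843127 = (299 - 115) + 1843127 = 184 + 1843127 = 1843311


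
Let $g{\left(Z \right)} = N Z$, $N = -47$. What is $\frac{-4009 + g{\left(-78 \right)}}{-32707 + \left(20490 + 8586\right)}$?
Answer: $\frac{343}{3631} \approx 0.094464$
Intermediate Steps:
$g{\left(Z \right)} = - 47 Z$
$\frac{-4009 + g{\left(-78 \right)}}{-32707 + \left(20490 + 8586\right)} = \frac{-4009 - -3666}{-32707 + \left(20490 + 8586\right)} = \frac{-4009 + 3666}{-32707 + 29076} = - \frac{343}{-3631} = \left(-343\right) \left(- \frac{1}{3631}\right) = \frac{343}{3631}$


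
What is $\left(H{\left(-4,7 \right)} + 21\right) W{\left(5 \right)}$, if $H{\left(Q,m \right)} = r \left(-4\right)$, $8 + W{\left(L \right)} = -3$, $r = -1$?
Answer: $-275$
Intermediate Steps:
$W{\left(L \right)} = -11$ ($W{\left(L \right)} = -8 - 3 = -11$)
$H{\left(Q,m \right)} = 4$ ($H{\left(Q,m \right)} = \left(-1\right) \left(-4\right) = 4$)
$\left(H{\left(-4,7 \right)} + 21\right) W{\left(5 \right)} = \left(4 + 21\right) \left(-11\right) = 25 \left(-11\right) = -275$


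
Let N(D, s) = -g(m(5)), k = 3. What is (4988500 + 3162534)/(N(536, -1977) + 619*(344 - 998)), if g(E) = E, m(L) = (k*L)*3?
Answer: -8151034/404871 ≈ -20.132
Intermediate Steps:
m(L) = 9*L (m(L) = (3*L)*3 = 9*L)
N(D, s) = -45 (N(D, s) = -9*5 = -1*45 = -45)
(4988500 + 3162534)/(N(536, -1977) + 619*(344 - 998)) = (4988500 + 3162534)/(-45 + 619*(344 - 998)) = 8151034/(-45 + 619*(-654)) = 8151034/(-45 - 404826) = 8151034/(-404871) = 8151034*(-1/404871) = -8151034/404871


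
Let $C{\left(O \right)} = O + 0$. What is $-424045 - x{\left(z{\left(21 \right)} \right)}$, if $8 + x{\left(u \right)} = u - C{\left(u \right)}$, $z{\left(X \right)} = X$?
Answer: $-424037$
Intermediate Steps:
$C{\left(O \right)} = O$
$x{\left(u \right)} = -8$ ($x{\left(u \right)} = -8 + \left(u - u\right) = -8 + 0 = -8$)
$-424045 - x{\left(z{\left(21 \right)} \right)} = -424045 - -8 = -424045 + 8 = -424037$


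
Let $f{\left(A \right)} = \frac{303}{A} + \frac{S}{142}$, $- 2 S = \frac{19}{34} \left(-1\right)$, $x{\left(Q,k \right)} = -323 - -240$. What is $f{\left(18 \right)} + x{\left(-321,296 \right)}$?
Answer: $- \frac{1916659}{28968} \approx -66.165$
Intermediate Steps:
$x{\left(Q,k \right)} = -83$ ($x{\left(Q,k \right)} = -323 + 240 = -83$)
$S = \frac{19}{68}$ ($S = - \frac{\frac{19}{34} \left(-1\right)}{2} = \left(- \frac{1}{2}\right) \left(- \frac{19}{34}\right) = \frac{19}{68} \approx 0.27941$)
$f{\left(A \right)} = \frac{19}{9656} + \frac{303}{A}$ ($f{\left(A \right)} = \frac{303}{A} + \frac{19}{68 \cdot 142} = \frac{303}{A} + \frac{19}{68} \cdot \frac{1}{142} = \frac{303}{A} + \frac{19}{9656} = \frac{19}{9656} + \frac{303}{A}$)
$f{\left(18 \right)} + x{\left(-321,296 \right)} = \left(\frac{19}{9656} + \frac{303}{18}\right) - 83 = \left(\frac{19}{9656} + 303 \cdot \frac{1}{18}\right) - 83 = \left(\frac{19}{9656} + \frac{101}{6}\right) - 83 = \frac{487685}{28968} - 83 = - \frac{1916659}{28968}$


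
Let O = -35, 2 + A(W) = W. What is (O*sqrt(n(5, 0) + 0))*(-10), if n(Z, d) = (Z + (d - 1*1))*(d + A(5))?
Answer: 700*sqrt(3) ≈ 1212.4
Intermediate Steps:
A(W) = -2 + W
n(Z, d) = (3 + d)*(-1 + Z + d) (n(Z, d) = (Z + (d - 1*1))*(d + (-2 + 5)) = (Z + (d - 1))*(d + 3) = (Z + (-1 + d))*(3 + d) = (-1 + Z + d)*(3 + d) = (3 + d)*(-1 + Z + d))
(O*sqrt(n(5, 0) + 0))*(-10) = -35*sqrt((-3 + 0**2 + 2*0 + 3*5 + 5*0) + 0)*(-10) = -35*sqrt((-3 + 0 + 0 + 15 + 0) + 0)*(-10) = -35*sqrt(12 + 0)*(-10) = -70*sqrt(3)*(-10) = 700*sqrt(3)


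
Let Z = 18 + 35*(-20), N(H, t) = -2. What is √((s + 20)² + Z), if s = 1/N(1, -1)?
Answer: I*√1207/2 ≈ 17.371*I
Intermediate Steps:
s = -½ (s = 1/(-2) = -½ ≈ -0.50000)
Z = -682 (Z = 18 - 700 = -682)
√((s + 20)² + Z) = √((-½ + 20)² - 682) = √((39/2)² - 682) = √(1521/4 - 682) = √(-1207/4) = I*√1207/2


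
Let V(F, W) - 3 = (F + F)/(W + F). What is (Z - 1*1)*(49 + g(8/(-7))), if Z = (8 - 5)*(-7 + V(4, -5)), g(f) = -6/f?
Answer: -8029/4 ≈ -2007.3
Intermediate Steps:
V(F, W) = 3 + 2*F/(F + W) (V(F, W) = 3 + (F + F)/(W + F) = 3 + (2*F)/(F + W) = 3 + 2*F/(F + W))
Z = -36 (Z = (8 - 5)*(-7 + (3*(-5) + 5*4)/(4 - 5)) = 3*(-7 + (-15 + 20)/(-1)) = 3*(-7 - 1*5) = 3*(-7 - 5) = 3*(-12) = -36)
(Z - 1*1)*(49 + g(8/(-7))) = (-36 - 1*1)*(49 - 6/(8/(-7))) = (-36 - 1)*(49 - 6/(8*(-⅐))) = -37*(49 - 6/(-8/7)) = -37*(49 - 6*(-7/8)) = -37*(49 + 21/4) = -37*217/4 = -8029/4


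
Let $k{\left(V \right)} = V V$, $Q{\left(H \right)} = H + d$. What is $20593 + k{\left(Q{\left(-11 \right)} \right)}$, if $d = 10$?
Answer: $20594$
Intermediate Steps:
$Q{\left(H \right)} = 10 + H$ ($Q{\left(H \right)} = H + 10 = 10 + H$)
$k{\left(V \right)} = V^{2}$
$20593 + k{\left(Q{\left(-11 \right)} \right)} = 20593 + \left(10 - 11\right)^{2} = 20593 + \left(-1\right)^{2} = 20593 + 1 = 20594$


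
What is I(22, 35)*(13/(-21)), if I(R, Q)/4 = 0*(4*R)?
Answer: 0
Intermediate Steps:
I(R, Q) = 0 (I(R, Q) = 4*(0*(4*R)) = 4*0 = 0)
I(22, 35)*(13/(-21)) = 0*(13/(-21)) = 0*(13*(-1/21)) = 0*(-13/21) = 0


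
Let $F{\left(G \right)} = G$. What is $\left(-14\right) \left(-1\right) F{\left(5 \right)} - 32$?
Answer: $38$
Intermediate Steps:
$\left(-14\right) \left(-1\right) F{\left(5 \right)} - 32 = \left(-14\right) \left(-1\right) 5 - 32 = 14 \cdot 5 - 32 = 70 - 32 = 38$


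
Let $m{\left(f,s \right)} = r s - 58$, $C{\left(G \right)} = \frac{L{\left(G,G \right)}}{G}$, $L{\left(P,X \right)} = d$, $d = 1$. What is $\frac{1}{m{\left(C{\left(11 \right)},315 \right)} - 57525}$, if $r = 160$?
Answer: $- \frac{1}{7183} \approx -0.00013922$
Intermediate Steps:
$L{\left(P,X \right)} = 1$
$C{\left(G \right)} = \frac{1}{G}$ ($C{\left(G \right)} = 1 \frac{1}{G} = \frac{1}{G}$)
$m{\left(f,s \right)} = -58 + 160 s$ ($m{\left(f,s \right)} = 160 s - 58 = -58 + 160 s$)
$\frac{1}{m{\left(C{\left(11 \right)},315 \right)} - 57525} = \frac{1}{\left(-58 + 160 \cdot 315\right) - 57525} = \frac{1}{\left(-58 + 50400\right) - 57525} = \frac{1}{50342 - 57525} = \frac{1}{-7183} = - \frac{1}{7183}$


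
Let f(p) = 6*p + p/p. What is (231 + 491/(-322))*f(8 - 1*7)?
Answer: 73891/46 ≈ 1606.3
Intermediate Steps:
f(p) = 1 + 6*p (f(p) = 6*p + 1 = 1 + 6*p)
(231 + 491/(-322))*f(8 - 1*7) = (231 + 491/(-322))*(1 + 6*(8 - 1*7)) = (231 + 491*(-1/322))*(1 + 6*(8 - 7)) = (231 - 491/322)*(1 + 6*1) = 73891*(1 + 6)/322 = (73891/322)*7 = 73891/46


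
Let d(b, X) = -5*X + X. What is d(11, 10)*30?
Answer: -1200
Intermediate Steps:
d(b, X) = -4*X
d(11, 10)*30 = -4*10*30 = -40*30 = -1200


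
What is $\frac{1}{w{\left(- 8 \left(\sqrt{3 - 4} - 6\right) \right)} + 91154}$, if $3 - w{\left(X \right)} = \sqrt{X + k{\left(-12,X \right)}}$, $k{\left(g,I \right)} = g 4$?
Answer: $\frac{91155}{8309234029} - \frac{2 i}{8309234029} \approx 1.097 \cdot 10^{-5} - 2.407 \cdot 10^{-10} i$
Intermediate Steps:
$k{\left(g,I \right)} = 4 g$
$w{\left(X \right)} = 3 - \sqrt{-48 + X}$ ($w{\left(X \right)} = 3 - \sqrt{X + 4 \left(-12\right)} = 3 - \sqrt{X - 48} = 3 - \sqrt{-48 + X}$)
$\frac{1}{w{\left(- 8 \left(\sqrt{3 - 4} - 6\right) \right)} + 91154} = \frac{1}{\left(3 - \sqrt{-48 - 8 \left(\sqrt{3 - 4} - 6\right)}\right) + 91154} = \frac{1}{\left(3 - \sqrt{-48 - 8 \left(\sqrt{-1} - 6\right)}\right) + 91154} = \frac{1}{\left(3 - \sqrt{-48 - 8 \left(i - 6\right)}\right) + 91154} = \frac{1}{\left(3 - \sqrt{-48 - 8 \left(-6 + i\right)}\right) + 91154} = \frac{1}{\left(3 - \sqrt{-48 + \left(48 - 8 i\right)}\right) + 91154} = \frac{1}{\left(3 - \sqrt{- 8 i}\right) + 91154} = \frac{1}{\left(3 - 2 \left(1 - i\right)\right) + 91154} = \frac{1}{91157 - 2 \left(1 - i\right)}$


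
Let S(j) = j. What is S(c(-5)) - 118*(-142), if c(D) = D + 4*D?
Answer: 16731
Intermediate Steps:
c(D) = 5*D
S(c(-5)) - 118*(-142) = 5*(-5) - 118*(-142) = -25 + 16756 = 16731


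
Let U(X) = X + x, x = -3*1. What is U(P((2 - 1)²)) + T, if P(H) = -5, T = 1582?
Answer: 1574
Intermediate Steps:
x = -3
U(X) = -3 + X (U(X) = X - 3 = -3 + X)
U(P((2 - 1)²)) + T = (-3 - 5) + 1582 = -8 + 1582 = 1574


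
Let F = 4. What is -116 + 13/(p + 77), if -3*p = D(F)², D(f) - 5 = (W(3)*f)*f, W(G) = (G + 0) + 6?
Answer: -196043/1690 ≈ -116.00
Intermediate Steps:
W(G) = 6 + G (W(G) = G + 6 = 6 + G)
D(f) = 5 + 9*f² (D(f) = 5 + ((6 + 3)*f)*f = 5 + (9*f)*f = 5 + 9*f²)
p = -22201/3 (p = -(5 + 9*4²)²/3 = -(5 + 9*16)²/3 = -(5 + 144)²/3 = -⅓*149² = -⅓*22201 = -22201/3 ≈ -7400.3)
-116 + 13/(p + 77) = -116 + 13/(-22201/3 + 77) = -116 + 13/(-21970/3) = -116 + 13*(-3/21970) = -116 - 3/1690 = -196043/1690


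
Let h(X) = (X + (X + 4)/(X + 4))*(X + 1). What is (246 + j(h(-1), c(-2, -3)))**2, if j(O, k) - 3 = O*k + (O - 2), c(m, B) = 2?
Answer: 61009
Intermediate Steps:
h(X) = (1 + X)**2 (h(X) = (X + (4 + X)/(4 + X))*(1 + X) = (X + 1)*(1 + X) = (1 + X)*(1 + X) = (1 + X)**2)
j(O, k) = 1 + O + O*k (j(O, k) = 3 + (O*k + (O - 2)) = 3 + (O*k + (-2 + O)) = 3 + (-2 + O + O*k) = 1 + O + O*k)
(246 + j(h(-1), c(-2, -3)))**2 = (246 + (1 + (1 + (-1)**2 + 2*(-1)) + (1 + (-1)**2 + 2*(-1))*2))**2 = (246 + (1 + (1 + 1 - 2) + (1 + 1 - 2)*2))**2 = (246 + (1 + 0 + 0*2))**2 = (246 + (1 + 0 + 0))**2 = (246 + 1)**2 = 247**2 = 61009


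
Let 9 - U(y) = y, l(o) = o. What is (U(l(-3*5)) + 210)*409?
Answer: 95706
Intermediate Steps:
U(y) = 9 - y
(U(l(-3*5)) + 210)*409 = ((9 - (-3)*5) + 210)*409 = ((9 - 1*(-15)) + 210)*409 = ((9 + 15) + 210)*409 = (24 + 210)*409 = 234*409 = 95706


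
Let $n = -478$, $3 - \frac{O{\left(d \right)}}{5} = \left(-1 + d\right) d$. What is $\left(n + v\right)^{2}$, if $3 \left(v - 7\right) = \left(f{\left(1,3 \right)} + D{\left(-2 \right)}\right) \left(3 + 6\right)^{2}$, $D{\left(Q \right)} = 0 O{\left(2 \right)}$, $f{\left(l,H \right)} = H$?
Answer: $152100$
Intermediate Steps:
$O{\left(d \right)} = 15 - 5 d \left(-1 + d\right)$ ($O{\left(d \right)} = 15 - 5 \left(-1 + d\right) d = 15 - 5 d \left(-1 + d\right)$)
$D{\left(Q \right)} = 0$ ($D{\left(Q \right)} = 0 \left(15 - 5 \cdot 2^{2} + 5 \cdot 2\right) = 0 \left(15 - 20 + 10\right) = 0 \cdot 5 = 0$)
$v = 88$ ($v = 7 + \frac{\left(3 + 0\right) \left(3 + 6\right)^{2}}{3} = 7 + \frac{3 \cdot 9^{2}}{3} = 7 + \frac{3 \cdot 81}{3} = 7 + \frac{1}{3} \cdot 243 = 7 + 81 = 88$)
$\left(n + v\right)^{2} = \left(-478 + 88\right)^{2} = \left(-390\right)^{2} = 152100$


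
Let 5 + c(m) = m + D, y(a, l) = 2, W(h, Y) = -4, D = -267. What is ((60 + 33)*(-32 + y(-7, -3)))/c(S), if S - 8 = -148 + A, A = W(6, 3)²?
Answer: 155/22 ≈ 7.0455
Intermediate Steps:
A = 16 (A = (-4)² = 16)
S = -124 (S = 8 + (-148 + 16) = 8 - 132 = -124)
c(m) = -272 + m (c(m) = -5 + (m - 267) = -5 + (-267 + m) = -272 + m)
((60 + 33)*(-32 + y(-7, -3)))/c(S) = ((60 + 33)*(-32 + 2))/(-272 - 124) = (93*(-30))/(-396) = -2790*(-1/396) = 155/22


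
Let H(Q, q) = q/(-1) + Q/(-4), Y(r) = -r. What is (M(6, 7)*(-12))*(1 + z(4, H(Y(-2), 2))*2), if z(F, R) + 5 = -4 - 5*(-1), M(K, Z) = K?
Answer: 504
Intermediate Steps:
H(Q, q) = -q - Q/4 (H(Q, q) = q*(-1) + Q*(-¼) = -q - Q/4)
z(F, R) = -4 (z(F, R) = -5 + (-4 - 5*(-1)) = -5 + (-4 + 5) = -5 + 1 = -4)
(M(6, 7)*(-12))*(1 + z(4, H(Y(-2), 2))*2) = (6*(-12))*(1 - 4*2) = -72*(1 - 8) = -72*(-7) = 504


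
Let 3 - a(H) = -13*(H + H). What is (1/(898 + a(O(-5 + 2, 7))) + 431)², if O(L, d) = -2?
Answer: 133897446400/720801 ≈ 1.8576e+5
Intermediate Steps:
a(H) = 3 + 26*H (a(H) = 3 - (-13)*(H + H) = 3 - (-13)*2*H = 3 - (-26)*H = 3 + 26*H)
(1/(898 + a(O(-5 + 2, 7))) + 431)² = (1/(898 + (3 + 26*(-2))) + 431)² = (1/(898 + (3 - 52)) + 431)² = (1/(898 - 49) + 431)² = (1/849 + 431)² = (365920/849)² = 133897446400/720801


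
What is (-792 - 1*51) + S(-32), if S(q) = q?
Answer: -875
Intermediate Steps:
(-792 - 1*51) + S(-32) = (-792 - 1*51) - 32 = (-792 - 51) - 32 = -843 - 32 = -875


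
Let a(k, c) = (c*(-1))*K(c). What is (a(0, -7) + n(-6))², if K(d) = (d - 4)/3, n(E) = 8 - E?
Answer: 1225/9 ≈ 136.11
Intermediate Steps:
K(d) = -4/3 + d/3 (K(d) = (-4 + d)/3 = -4/3 + d/3)
a(k, c) = -c*(-4/3 + c/3) (a(k, c) = (c*(-1))*(-4/3 + c/3) = (-c)*(-4/3 + c/3) = -c*(-4/3 + c/3))
(a(0, -7) + n(-6))² = ((⅓)*(-7)*(4 - 1*(-7)) + (8 - 1*(-6)))² = ((⅓)*(-7)*(4 + 7) + (8 + 6))² = ((⅓)*(-7)*11 + 14)² = (-77/3 + 14)² = (-35/3)² = 1225/9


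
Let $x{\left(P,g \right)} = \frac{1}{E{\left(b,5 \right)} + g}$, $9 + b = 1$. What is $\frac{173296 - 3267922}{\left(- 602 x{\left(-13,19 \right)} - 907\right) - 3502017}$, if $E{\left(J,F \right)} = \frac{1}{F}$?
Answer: $\frac{148542048}{168141857} \approx 0.88343$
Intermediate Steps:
$b = -8$ ($b = -9 + 1 = -8$)
$x{\left(P,g \right)} = \frac{1}{\frac{1}{5} + g}$
$\frac{173296 - 3267922}{\left(- 602 x{\left(-13,19 \right)} - 907\right) - 3502017} = \frac{173296 - 3267922}{\left(- 602 \frac{5}{1 + 5 \cdot 19} - 907\right) - 3502017} = - \frac{3094626}{\left(- 602 \frac{5}{1 + 95} - 907\right) - 3502017} = - \frac{3094626}{\left(- 602 \cdot \frac{5}{96} - 907\right) - 3502017} = - \frac{3094626}{\left(- 602 \cdot 5 \cdot \frac{1}{96} - 907\right) - 3502017} = - \frac{3094626}{\left(\left(-602\right) \frac{5}{96} - 907\right) - 3502017} = - \frac{3094626}{\left(- \frac{1505}{48} - 907\right) - 3502017} = - \frac{3094626}{- \frac{45041}{48} - 3502017} = - \frac{3094626}{- \frac{168141857}{48}} = \left(-3094626\right) \left(- \frac{48}{168141857}\right) = \frac{148542048}{168141857}$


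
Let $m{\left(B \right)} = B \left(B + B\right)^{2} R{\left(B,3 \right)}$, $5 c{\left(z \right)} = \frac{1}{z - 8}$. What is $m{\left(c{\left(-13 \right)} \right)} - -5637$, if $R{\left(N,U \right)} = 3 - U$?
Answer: $5637$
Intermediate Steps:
$c{\left(z \right)} = \frac{1}{5 \left(-8 + z\right)}$ ($c{\left(z \right)} = \frac{1}{5 \left(z - 8\right)} = \frac{1}{5 \left(-8 + z\right)}$)
$m{\left(B \right)} = 0$ ($m{\left(B \right)} = B \left(B + B\right)^{2} \left(3 - 3\right) = B \left(2 B\right)^{2} \left(3 - 3\right) = B 4 B^{2} \cdot 0 = 4 B^{3} \cdot 0 = 0$)
$m{\left(c{\left(-13 \right)} \right)} - -5637 = 0 - -5637 = 0 + \left(5724 - 87\right) = 0 + 5637 = 5637$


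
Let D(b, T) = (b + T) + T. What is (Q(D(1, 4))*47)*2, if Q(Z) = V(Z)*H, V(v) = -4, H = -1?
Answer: 376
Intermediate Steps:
D(b, T) = b + 2*T (D(b, T) = (T + b) + T = b + 2*T)
Q(Z) = 4 (Q(Z) = -4*(-1) = 4)
(Q(D(1, 4))*47)*2 = (4*47)*2 = 188*2 = 376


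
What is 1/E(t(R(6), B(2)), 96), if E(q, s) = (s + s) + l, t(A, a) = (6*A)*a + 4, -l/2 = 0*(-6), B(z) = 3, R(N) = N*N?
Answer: 1/192 ≈ 0.0052083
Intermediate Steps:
R(N) = N**2
l = 0 (l = -0*(-6) = -2*0 = 0)
t(A, a) = 4 + 6*A*a (t(A, a) = 6*A*a + 4 = 4 + 6*A*a)
E(q, s) = 2*s (E(q, s) = (s + s) + 0 = 2*s + 0 = 2*s)
1/E(t(R(6), B(2)), 96) = 1/(2*96) = 1/192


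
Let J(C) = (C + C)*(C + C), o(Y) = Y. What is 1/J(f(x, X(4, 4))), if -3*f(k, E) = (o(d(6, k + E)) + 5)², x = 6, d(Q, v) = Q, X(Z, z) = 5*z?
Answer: 9/58564 ≈ 0.00015368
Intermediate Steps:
f(k, E) = -121/3 (f(k, E) = -(6 + 5)²/3 = -⅓*11² = -⅓*121 = -121/3)
J(C) = 4*C² (J(C) = (2*C)*(2*C) = 4*C²)
1/J(f(x, X(4, 4))) = 1/(4*(-121/3)²) = 1/(4*(14641/9)) = 1/(58564/9) = 9/58564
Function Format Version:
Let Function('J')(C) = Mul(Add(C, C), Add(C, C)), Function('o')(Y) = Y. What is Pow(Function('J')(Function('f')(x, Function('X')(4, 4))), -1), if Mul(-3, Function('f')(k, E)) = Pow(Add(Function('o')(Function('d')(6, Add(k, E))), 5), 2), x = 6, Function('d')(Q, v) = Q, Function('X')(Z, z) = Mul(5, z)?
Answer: Rational(9, 58564) ≈ 0.00015368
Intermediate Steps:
Function('f')(k, E) = Rational(-121, 3) (Function('f')(k, E) = Mul(Rational(-1, 3), Pow(Add(6, 5), 2)) = Mul(Rational(-1, 3), Pow(11, 2)) = Mul(Rational(-1, 3), 121) = Rational(-121, 3))
Function('J')(C) = Mul(4, Pow(C, 2)) (Function('J')(C) = Mul(Mul(2, C), Mul(2, C)) = Mul(4, Pow(C, 2)))
Pow(Function('J')(Function('f')(x, Function('X')(4, 4))), -1) = Pow(Mul(4, Pow(Rational(-121, 3), 2)), -1) = Pow(Mul(4, Rational(14641, 9)), -1) = Pow(Rational(58564, 9), -1) = Rational(9, 58564)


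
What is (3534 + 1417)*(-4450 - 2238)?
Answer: -33112288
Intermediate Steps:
(3534 + 1417)*(-4450 - 2238) = 4951*(-6688) = -33112288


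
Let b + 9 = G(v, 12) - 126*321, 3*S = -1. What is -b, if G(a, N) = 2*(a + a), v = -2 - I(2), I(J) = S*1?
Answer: 121385/3 ≈ 40462.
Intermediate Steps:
S = -⅓ (S = (⅓)*(-1) = -⅓ ≈ -0.33333)
I(J) = -⅓ (I(J) = -⅓*1 = -⅓)
v = -5/3 (v = -2 - 1*(-⅓) = -2 + ⅓ = -5/3 ≈ -1.6667)
G(a, N) = 4*a (G(a, N) = 2*(2*a) = 4*a)
b = -121385/3 (b = -9 + (4*(-5/3) - 126*321) = -9 + (-20/3 - 40446) = -9 - 121358/3 = -121385/3 ≈ -40462.)
-b = -1*(-121385/3) = 121385/3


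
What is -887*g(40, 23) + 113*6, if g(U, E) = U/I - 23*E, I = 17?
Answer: 7952837/17 ≈ 4.6781e+5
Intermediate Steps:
g(U, E) = -23*E + U/17 (g(U, E) = U/17 - 23*E = -23*E + U/17)
-887*g(40, 23) + 113*6 = -887*(-23*23 + (1/17)*40) + 113*6 = -887*(-529 + 40/17) + 678 = -887*(-8953/17) + 678 = 7941311/17 + 678 = 7952837/17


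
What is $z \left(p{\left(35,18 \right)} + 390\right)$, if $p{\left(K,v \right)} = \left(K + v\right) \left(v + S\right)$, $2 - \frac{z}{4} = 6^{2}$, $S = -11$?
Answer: $-103496$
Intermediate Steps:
$z = -136$ ($z = 8 - 4 \cdot 6^{2} = 8 - 144 = -136$)
$p{\left(K,v \right)} = \left(-11 + v\right) \left(K + v\right)$ ($p{\left(K,v \right)} = \left(K + v\right) \left(v - 11\right) = \left(K + v\right) \left(-11 + v\right) = \left(-11 + v\right) \left(K + v\right)$)
$z \left(p{\left(35,18 \right)} + 390\right) = - 136 \left(\left(18^{2} - 385 - 198 + 35 \cdot 18\right) + 390\right) = - 136 \left(\left(324 - 385 - 198 + 630\right) + 390\right) = - 136 \left(371 + 390\right) = \left(-136\right) 761 = -103496$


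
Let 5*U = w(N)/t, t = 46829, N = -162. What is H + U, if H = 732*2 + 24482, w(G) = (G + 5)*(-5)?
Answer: 1215025391/46829 ≈ 25946.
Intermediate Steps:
w(G) = -25 - 5*G (w(G) = (5 + G)*(-5) = -25 - 5*G)
H = 25946 (H = 1464 + 24482 = 25946)
U = 157/46829 (U = ((-25 - 5*(-162))/46829)/5 = ((-25 + 810)*(1/46829))/5 = (785*(1/46829))/5 = (⅕)*(785/46829) = 157/46829 ≈ 0.0033526)
H + U = 25946 + 157/46829 = 1215025391/46829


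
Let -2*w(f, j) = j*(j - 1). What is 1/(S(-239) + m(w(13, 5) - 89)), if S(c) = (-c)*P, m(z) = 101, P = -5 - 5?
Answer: -1/2289 ≈ -0.00043687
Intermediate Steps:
w(f, j) = -j*(-1 + j)/2 (w(f, j) = -j*(j - 1)/2 = -j*(-1 + j)/2)
P = -10
S(c) = 10*c (S(c) = -c*(-10) = 10*c)
1/(S(-239) + m(w(13, 5) - 89)) = 1/(10*(-239) + 101) = 1/(-2390 + 101) = 1/(-2289) = -1/2289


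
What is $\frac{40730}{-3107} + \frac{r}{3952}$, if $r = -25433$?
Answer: $- \frac{18460407}{944528} \approx -19.545$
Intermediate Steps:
$\frac{40730}{-3107} + \frac{r}{3952} = \frac{40730}{-3107} - \frac{25433}{3952} = 40730 \left(- \frac{1}{3107}\right) - \frac{25433}{3952} = - \frac{40730}{3107} - \frac{25433}{3952} = - \frac{18460407}{944528}$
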